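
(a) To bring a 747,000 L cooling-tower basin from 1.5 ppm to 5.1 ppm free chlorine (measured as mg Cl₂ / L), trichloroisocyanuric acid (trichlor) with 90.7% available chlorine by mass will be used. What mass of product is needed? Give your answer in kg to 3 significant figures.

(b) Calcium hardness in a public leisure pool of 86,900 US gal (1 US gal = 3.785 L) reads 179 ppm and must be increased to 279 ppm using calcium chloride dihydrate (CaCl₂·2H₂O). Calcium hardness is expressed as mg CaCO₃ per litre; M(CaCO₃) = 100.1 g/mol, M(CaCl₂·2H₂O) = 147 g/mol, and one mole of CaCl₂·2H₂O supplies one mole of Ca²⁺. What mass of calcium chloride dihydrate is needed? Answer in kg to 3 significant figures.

(a) Chlorine deficit: 5.1 − 1.5 = 3.6 ppm = 3.6 mg/L as Cl₂.
(a) Cl₂ equivalent needed: 3.6 mg/L × 747,000 L = 2,689,000 mg = 2689 g.
(a) Product at 90.7% available chlorine: 2689 / 0.907 = 2965 g.

(b) Volume: 86,900 US gal × 3.785 L/gal = 328,916 L.
(b) Hardness to add: (279 − 179) = 100 mg/L as CaCO₃ × 328,916 L = 32,890 g as CaCO₃.
(b) Moles of Ca²⁺ (1 mol Ca²⁺ ≡ 1 mol CaCO₃): 32,890 / 100.1 g/mol = 328.6 mol.
(b) Mass of CaCl₂·2H₂O: 328.6 × 147 = 48,300 g.

(a) 2.96 kg; (b) 48.3 kg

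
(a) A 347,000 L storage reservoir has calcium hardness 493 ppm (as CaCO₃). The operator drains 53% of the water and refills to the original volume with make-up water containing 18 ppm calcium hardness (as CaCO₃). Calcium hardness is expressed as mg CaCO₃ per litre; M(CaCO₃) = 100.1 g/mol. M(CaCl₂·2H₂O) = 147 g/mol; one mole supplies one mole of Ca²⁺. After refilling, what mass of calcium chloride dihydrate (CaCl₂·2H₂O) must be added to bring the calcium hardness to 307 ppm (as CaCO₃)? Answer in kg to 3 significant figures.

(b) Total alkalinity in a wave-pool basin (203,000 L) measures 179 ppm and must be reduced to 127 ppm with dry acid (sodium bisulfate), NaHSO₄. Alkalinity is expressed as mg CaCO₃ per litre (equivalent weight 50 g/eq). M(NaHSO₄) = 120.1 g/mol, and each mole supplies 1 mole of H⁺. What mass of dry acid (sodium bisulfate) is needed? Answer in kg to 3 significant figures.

(a) 33.5 kg; (b) 25.4 kg

(a) After draining 53% and refilling: 493 × 0.47 + 18 × 0.53 = 241.25 ppm.
(a) Deficit to target: 307 − 241.25 = 65.75 mg/L.
(a) As CaCO₃: 65.75 mg/L × 347,000 L = 22,820 g; ÷ 100.1 = 227.9 mol Ca²⁺.
(a) Mass: 227.9 × 147 = 33,500 g.

(b) Alkalinity to neutralize: (179 − 127) = 52 mg/L as CaCO₃ × 203,000 L = 10,560 g as CaCO₃.
(b) Equivalents of H⁺ required: 10,560 ÷ 50 g/eq = 211.1 eq = 211.1 mol NaHSO₄.
(b) Mass of NaHSO₄: 211.1 × 120.1 = 25,360 g.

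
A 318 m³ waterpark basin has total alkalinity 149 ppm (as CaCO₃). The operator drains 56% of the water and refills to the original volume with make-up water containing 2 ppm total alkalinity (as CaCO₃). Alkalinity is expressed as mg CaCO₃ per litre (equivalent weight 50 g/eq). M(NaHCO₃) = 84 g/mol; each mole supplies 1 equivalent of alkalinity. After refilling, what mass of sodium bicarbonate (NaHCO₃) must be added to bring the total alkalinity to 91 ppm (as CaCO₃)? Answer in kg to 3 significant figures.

Volume: 318 m³ = 318,000 L.
After draining 56% and refilling: 149 × 0.44 + 2 × 0.56 = 66.68 ppm.
Deficit to target: 91 − 66.68 = 24.32 mg/L.
As CaCO₃: 24.32 mg/L × 318,000 L = 7734 g; ÷ 50 g/eq ÷ 1 = 154.7 mol NaHCO₃.
Mass: 154.7 × 84 = 12,990 g.

13.0 kg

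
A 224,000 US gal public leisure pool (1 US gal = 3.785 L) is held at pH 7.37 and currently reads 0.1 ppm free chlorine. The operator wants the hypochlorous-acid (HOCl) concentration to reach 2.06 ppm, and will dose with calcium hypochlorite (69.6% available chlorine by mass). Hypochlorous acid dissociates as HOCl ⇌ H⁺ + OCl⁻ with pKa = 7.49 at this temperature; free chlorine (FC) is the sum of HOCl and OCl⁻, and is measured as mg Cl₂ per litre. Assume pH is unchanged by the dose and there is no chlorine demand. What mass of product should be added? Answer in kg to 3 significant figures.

Volume: 224,000 US gal × 3.785 L/gal = 847,840 L.
[OCl⁻]/[HOCl] = 10^(pH − pKa) = 10^(7.37 − 7.49) = 0.7586; fraction as HOCl = 1/(1 + 0.7586) = 0.5686.
Free chlorine required for 2.06 ppm HOCl: 2.06 / 0.5686 = 3.623 ppm.
FC to add: 3.623 − 0.1 = 3.523 mg/L as Cl₂.
Cl₂ equivalent: 3.523 mg/L × 847,840 L = 2987 g.
Product at 69.6% available Cl: 2987 / 0.696 = 4291 g.

4.29 kg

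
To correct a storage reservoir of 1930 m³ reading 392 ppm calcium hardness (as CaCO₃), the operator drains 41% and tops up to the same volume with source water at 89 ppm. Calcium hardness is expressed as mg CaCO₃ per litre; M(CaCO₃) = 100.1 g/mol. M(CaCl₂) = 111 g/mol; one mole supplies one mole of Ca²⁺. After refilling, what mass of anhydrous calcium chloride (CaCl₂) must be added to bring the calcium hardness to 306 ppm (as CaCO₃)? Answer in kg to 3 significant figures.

Volume: 1930 m³ = 1,930,000 L.
After draining 41% and refilling: 392 × 0.59 + 89 × 0.41 = 267.77 ppm.
Deficit to target: 306 − 267.77 = 38.23 mg/L.
As CaCO₃: 38.23 mg/L × 1,930,000 L = 73,780 g; ÷ 100.1 = 737.1 mol Ca²⁺.
Mass: 737.1 × 111 = 81,820 g.

81.8 kg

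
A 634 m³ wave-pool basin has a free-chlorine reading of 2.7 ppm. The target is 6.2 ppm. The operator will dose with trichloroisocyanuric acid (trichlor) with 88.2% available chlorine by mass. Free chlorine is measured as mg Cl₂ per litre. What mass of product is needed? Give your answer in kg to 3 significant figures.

2.52 kg

Volume: 634 m³ = 634,000 L.
Chlorine deficit: 6.2 − 2.7 = 3.5 ppm = 3.5 mg/L as Cl₂.
Cl₂ equivalent needed: 3.5 mg/L × 634,000 L = 2,219,000 mg = 2219 g.
Product at 88.2% available chlorine: 2219 / 0.882 = 2516 g.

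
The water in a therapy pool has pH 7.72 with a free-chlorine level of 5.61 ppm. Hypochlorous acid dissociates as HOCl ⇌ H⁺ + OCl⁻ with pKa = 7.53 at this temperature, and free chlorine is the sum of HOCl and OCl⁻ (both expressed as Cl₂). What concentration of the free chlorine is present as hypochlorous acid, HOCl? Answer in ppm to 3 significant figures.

[OCl⁻]/[HOCl] = 10^(pH − pKa) = 10^(7.72 − 7.53) = 10^0.19 = 1.549.
Fraction as HOCl = 1 / (1 + 1.549) = 0.3923.
HOCl = 0.3923 × 5.61 ppm = 2.201 ppm.

2.20 ppm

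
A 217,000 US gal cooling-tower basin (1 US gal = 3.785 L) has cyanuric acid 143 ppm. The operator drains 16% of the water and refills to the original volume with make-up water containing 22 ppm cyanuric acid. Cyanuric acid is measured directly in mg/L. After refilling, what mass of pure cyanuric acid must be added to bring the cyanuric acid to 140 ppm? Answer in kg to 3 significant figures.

Volume: 217,000 US gal × 3.785 L/gal = 821,345 L.
After draining 16% and refilling: 143 × 0.84 + 22 × 0.16 = 123.64 ppm.
Deficit to target: 140 − 123.64 = 16.36 mg/L.
Mass: 16.36 mg/L × 821,345 L = 13,440 g cyanuric acid.

13.4 kg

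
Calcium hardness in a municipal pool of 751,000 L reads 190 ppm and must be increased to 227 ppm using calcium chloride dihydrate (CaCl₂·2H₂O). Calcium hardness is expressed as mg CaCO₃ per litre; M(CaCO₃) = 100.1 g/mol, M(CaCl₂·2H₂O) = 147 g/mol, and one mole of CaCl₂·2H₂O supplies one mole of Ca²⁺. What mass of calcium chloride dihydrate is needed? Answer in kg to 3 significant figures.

40.8 kg

Hardness to add: (227 − 190) = 37 mg/L as CaCO₃ × 751,000 L = 27,790 g as CaCO₃.
Moles of Ca²⁺ (1 mol Ca²⁺ ≡ 1 mol CaCO₃): 27,790 / 100.1 g/mol = 277.6 mol.
Mass of CaCl₂·2H₂O: 277.6 × 147 = 40,810 g.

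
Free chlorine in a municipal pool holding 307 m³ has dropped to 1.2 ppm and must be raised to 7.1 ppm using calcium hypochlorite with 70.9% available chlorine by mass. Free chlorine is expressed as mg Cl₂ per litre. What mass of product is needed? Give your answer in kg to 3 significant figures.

Volume: 307 m³ = 307,000 L.
Chlorine deficit: 7.1 − 1.2 = 5.9 ppm = 5.9 mg/L as Cl₂.
Cl₂ equivalent needed: 5.9 mg/L × 307,000 L = 1,811,000 mg = 1811 g.
Product at 70.9% available chlorine: 1811 / 0.709 = 2555 g.

2.55 kg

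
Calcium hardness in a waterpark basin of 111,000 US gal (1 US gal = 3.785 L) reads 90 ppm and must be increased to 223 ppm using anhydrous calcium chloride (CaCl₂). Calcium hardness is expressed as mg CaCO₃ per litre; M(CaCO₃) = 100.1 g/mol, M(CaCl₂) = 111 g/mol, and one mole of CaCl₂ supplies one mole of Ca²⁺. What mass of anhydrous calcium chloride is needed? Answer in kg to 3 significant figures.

62.0 kg

Volume: 111,000 US gal × 3.785 L/gal = 420,135 L.
Hardness to add: (223 − 90) = 133 mg/L as CaCO₃ × 420,135 L = 55,880 g as CaCO₃.
Moles of Ca²⁺ (1 mol Ca²⁺ ≡ 1 mol CaCO₃): 55,880 / 100.1 g/mol = 558.2 mol.
Mass of CaCl₂: 558.2 × 111 = 61,960 g.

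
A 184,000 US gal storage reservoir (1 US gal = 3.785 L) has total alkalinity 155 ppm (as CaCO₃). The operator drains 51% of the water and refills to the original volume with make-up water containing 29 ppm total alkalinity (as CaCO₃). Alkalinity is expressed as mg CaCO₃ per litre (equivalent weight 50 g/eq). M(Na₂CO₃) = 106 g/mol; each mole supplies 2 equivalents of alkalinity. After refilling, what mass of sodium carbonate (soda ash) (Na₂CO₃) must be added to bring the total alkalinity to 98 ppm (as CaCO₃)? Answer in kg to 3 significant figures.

Volume: 184,000 US gal × 3.785 L/gal = 696,440 L.
After draining 51% and refilling: 155 × 0.49 + 29 × 0.51 = 90.74 ppm.
Deficit to target: 98 − 90.74 = 7.26 mg/L.
As CaCO₃: 7.26 mg/L × 696,440 L = 5056 g; ÷ 50 g/eq ÷ 2 = 50.56 mol Na₂CO₃.
Mass: 50.56 × 106 = 5360 g.

5.36 kg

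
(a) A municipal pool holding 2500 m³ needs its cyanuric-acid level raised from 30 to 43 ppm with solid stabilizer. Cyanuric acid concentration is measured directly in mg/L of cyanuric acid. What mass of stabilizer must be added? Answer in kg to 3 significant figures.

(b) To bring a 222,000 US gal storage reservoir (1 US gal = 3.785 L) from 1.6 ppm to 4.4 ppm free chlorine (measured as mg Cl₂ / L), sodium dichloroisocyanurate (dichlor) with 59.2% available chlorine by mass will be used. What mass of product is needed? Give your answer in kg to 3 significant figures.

(a) Volume: 2500 m³ = 2,500,000 L.
(a) CYA to add: (43 − 30) = 13 mg/L × 2,500,000 L = 32,500 g cyanuric acid.

(b) Volume: 222,000 US gal × 3.785 L/gal = 840,270 L.
(b) Chlorine deficit: 4.4 − 1.6 = 2.8 ppm = 2.8 mg/L as Cl₂.
(b) Cl₂ equivalent needed: 2.8 mg/L × 840,270 L = 2,353,000 mg = 2353 g.
(b) Product at 59.2% available chlorine: 2353 / 0.592 = 3974 g.

(a) 32.5 kg; (b) 3.97 kg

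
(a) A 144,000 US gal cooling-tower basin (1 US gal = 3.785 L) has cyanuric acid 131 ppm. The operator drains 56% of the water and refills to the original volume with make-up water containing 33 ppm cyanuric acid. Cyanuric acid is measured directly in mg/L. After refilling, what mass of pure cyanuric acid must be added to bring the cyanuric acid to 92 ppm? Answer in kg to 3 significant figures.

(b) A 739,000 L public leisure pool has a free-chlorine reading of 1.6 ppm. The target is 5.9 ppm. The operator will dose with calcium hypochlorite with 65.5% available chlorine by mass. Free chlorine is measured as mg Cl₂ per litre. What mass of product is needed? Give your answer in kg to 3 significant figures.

(a) Volume: 144,000 US gal × 3.785 L/gal = 545,040 L.
(a) After draining 56% and refilling: 131 × 0.44 + 33 × 0.56 = 76.12 ppm.
(a) Deficit to target: 92 − 76.12 = 15.88 mg/L.
(a) Mass: 15.88 mg/L × 545,040 L = 8655 g cyanuric acid.

(b) Chlorine deficit: 5.9 − 1.6 = 4.3 ppm = 4.3 mg/L as Cl₂.
(b) Cl₂ equivalent needed: 4.3 mg/L × 739,000 L = 3,178,000 mg = 3178 g.
(b) Product at 65.5% available chlorine: 3178 / 0.655 = 4851 g.

(a) 8.66 kg; (b) 4.85 kg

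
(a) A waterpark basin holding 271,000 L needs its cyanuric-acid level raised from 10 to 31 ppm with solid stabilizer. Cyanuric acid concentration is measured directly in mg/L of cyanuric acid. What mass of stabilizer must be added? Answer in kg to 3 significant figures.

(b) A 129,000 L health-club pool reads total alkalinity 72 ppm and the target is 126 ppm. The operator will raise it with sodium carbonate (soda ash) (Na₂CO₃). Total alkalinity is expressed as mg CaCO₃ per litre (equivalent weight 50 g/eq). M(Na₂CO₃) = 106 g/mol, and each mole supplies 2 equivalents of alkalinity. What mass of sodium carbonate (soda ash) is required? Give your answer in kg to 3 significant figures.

(a) 5.69 kg; (b) 7.38 kg

(a) CYA to add: (31 − 10) = 21 mg/L × 271,000 L = 5691 g cyanuric acid.

(b) Alkalinity to add: (126 − 72) = 54 mg/L as CaCO₃ × 129,000 L = 6966 g as CaCO₃.
(b) Equivalents: 6966 g ÷ 50 g/eq = 139.3 eq.
(b) Each mole of Na₂CO₃ supplies 2 eq, so 139.3 / 2 = 69.66 mol.
(b) Mass: 69.66 mol × 106 g/mol = 7384 g.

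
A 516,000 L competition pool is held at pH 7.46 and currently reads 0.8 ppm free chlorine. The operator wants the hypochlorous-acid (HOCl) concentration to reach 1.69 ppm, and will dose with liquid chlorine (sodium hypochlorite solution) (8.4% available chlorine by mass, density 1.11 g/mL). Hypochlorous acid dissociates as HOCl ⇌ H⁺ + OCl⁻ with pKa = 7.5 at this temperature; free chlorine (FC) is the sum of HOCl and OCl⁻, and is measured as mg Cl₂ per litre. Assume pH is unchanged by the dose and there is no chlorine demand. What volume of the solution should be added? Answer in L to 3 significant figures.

13.5 L

[OCl⁻]/[HOCl] = 10^(pH − pKa) = 10^(7.46 − 7.5) = 0.912; fraction as HOCl = 1/(1 + 0.912) = 0.523.
Free chlorine required for 1.69 ppm HOCl: 1.69 / 0.523 = 3.231 ppm.
FC to add: 3.231 − 0.8 = 2.431 mg/L as Cl₂.
Cl₂ equivalent: 2.431 mg/L × 516,000 L = 1255 g.
Product at 8.4% available Cl: 1255 / 0.084 = 14,940 g.
Volume: 14,940 g ÷ 1.11 g/mL = 13,460 mL.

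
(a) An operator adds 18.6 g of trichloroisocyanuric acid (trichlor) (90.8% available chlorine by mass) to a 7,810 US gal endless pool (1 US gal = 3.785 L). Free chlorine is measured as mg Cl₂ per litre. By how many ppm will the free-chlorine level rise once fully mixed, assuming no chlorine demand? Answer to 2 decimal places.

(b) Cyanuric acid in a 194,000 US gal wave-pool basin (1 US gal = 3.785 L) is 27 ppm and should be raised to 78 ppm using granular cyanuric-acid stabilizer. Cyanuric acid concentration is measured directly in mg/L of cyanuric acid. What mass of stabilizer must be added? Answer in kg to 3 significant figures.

(a) 0.57 ppm; (b) 37.4 kg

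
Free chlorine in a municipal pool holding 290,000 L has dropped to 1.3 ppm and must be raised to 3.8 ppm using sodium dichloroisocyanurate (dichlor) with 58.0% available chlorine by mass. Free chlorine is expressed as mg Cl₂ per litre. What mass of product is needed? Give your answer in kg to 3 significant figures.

Chlorine deficit: 3.8 − 1.3 = 2.5 ppm = 2.5 mg/L as Cl₂.
Cl₂ equivalent needed: 2.5 mg/L × 290,000 L = 725,000 mg = 725 g.
Product at 58.0% available chlorine: 725 / 0.58 = 1250 g.

1.25 kg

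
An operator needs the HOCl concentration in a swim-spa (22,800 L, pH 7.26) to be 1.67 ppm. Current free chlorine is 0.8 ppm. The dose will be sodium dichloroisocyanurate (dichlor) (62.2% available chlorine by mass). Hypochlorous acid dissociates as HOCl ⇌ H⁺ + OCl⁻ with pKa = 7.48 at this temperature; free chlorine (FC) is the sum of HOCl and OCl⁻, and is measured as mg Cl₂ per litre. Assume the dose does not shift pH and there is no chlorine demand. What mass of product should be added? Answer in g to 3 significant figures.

68.8 g

[OCl⁻]/[HOCl] = 10^(pH − pKa) = 10^(7.26 − 7.48) = 0.6026; fraction as HOCl = 1/(1 + 0.6026) = 0.624.
Free chlorine required for 1.67 ppm HOCl: 1.67 / 0.624 = 2.676 ppm.
FC to add: 2.676 − 0.8 = 1.876 mg/L as Cl₂.
Cl₂ equivalent: 1.876 mg/L × 22,800 L = 42.78 g.
Product at 62.2% available Cl: 42.78 / 0.622 = 68.78 g.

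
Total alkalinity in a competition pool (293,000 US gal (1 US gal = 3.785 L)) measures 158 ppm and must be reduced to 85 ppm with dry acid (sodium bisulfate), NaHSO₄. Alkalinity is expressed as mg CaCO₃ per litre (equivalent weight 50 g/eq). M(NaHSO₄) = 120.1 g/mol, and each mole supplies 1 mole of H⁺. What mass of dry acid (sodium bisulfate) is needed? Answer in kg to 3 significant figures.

Volume: 293,000 US gal × 3.785 L/gal = 1,109,005 L.
Alkalinity to neutralize: (158 − 85) = 73 mg/L as CaCO₃ × 1,109,005 L = 80,960 g as CaCO₃.
Equivalents of H⁺ required: 80,960 ÷ 50 g/eq = 1619 eq = 1619 mol NaHSO₄.
Mass of NaHSO₄: 1619 × 120.1 = 194,500 g.

194 kg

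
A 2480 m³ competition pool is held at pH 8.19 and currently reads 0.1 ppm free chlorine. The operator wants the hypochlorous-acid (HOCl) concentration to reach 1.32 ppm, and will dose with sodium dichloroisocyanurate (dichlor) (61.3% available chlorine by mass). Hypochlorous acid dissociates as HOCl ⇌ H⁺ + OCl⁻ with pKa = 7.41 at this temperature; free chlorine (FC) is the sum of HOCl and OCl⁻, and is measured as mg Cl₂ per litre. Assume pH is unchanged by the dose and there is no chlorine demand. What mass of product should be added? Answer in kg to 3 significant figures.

37.1 kg

Volume: 2480 m³ = 2,480,000 L.
[OCl⁻]/[HOCl] = 10^(pH − pKa) = 10^(8.19 − 7.41) = 6.026; fraction as HOCl = 1/(1 + 6.026) = 0.1423.
Free chlorine required for 1.32 ppm HOCl: 1.32 / 0.1423 = 9.274 ppm.
FC to add: 9.274 − 0.1 = 9.174 mg/L as Cl₂.
Cl₂ equivalent: 9.174 mg/L × 2,480,000 L = 22,750 g.
Product at 61.3% available Cl: 22,750 / 0.613 = 37,110 g.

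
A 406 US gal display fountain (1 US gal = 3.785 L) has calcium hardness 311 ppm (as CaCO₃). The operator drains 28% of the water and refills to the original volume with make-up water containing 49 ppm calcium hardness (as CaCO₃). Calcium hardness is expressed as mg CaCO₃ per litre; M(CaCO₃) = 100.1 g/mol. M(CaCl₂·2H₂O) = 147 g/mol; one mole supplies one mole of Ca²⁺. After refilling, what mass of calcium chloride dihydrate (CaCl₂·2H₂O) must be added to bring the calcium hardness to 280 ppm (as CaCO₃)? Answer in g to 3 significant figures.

95.6 g

Volume: 406 US gal × 3.785 L/gal = 1,537 L.
After draining 28% and refilling: 311 × 0.72 + 49 × 0.28 = 237.64 ppm.
Deficit to target: 280 − 237.64 = 42.36 mg/L.
As CaCO₃: 42.36 mg/L × 1,537 L = 65.1 g; ÷ 100.1 = 0.6503 mol Ca²⁺.
Mass: 0.6503 × 147 = 95.59 g.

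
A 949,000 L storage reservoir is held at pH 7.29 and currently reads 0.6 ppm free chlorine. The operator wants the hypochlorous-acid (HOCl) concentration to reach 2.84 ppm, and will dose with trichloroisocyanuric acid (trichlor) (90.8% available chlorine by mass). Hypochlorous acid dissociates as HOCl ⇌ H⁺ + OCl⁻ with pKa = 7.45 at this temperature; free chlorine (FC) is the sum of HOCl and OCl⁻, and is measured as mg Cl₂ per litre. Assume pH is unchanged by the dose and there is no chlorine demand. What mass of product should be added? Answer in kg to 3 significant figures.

4.39 kg

[OCl⁻]/[HOCl] = 10^(pH − pKa) = 10^(7.29 − 7.45) = 0.6918; fraction as HOCl = 1/(1 + 0.6918) = 0.5911.
Free chlorine required for 2.84 ppm HOCl: 2.84 / 0.5911 = 4.805 ppm.
FC to add: 4.805 − 0.6 = 4.205 mg/L as Cl₂.
Cl₂ equivalent: 4.205 mg/L × 949,000 L = 3990 g.
Product at 90.8% available Cl: 3990 / 0.908 = 4395 g.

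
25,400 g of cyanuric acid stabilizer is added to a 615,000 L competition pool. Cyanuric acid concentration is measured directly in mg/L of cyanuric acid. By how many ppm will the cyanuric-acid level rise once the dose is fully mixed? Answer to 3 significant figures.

Rise: 25,400 g / 615,000 L × 1000 = 41.3 mg/L.

41.3 ppm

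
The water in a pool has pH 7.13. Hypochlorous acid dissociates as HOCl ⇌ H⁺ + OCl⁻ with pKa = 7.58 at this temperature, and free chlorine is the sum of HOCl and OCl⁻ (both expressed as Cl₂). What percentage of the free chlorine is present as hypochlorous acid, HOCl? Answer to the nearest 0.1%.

73.8%

[OCl⁻]/[HOCl] = 10^(pH − pKa) = 10^(7.13 − 7.58) = 10^-0.45 = 0.3548.
Fraction as HOCl = 1 / (1 + 0.3548) = 0.7381.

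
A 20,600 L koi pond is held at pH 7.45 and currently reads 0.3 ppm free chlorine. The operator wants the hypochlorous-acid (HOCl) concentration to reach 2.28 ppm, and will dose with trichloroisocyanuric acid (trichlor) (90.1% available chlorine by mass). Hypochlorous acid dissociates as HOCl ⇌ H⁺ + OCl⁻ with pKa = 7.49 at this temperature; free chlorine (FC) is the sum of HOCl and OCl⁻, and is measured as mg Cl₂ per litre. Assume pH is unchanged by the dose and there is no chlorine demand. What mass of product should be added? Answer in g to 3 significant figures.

[OCl⁻]/[HOCl] = 10^(pH − pKa) = 10^(7.45 − 7.49) = 0.912; fraction as HOCl = 1/(1 + 0.912) = 0.523.
Free chlorine required for 2.28 ppm HOCl: 2.28 / 0.523 = 4.359 ppm.
FC to add: 4.359 − 0.3 = 4.059 mg/L as Cl₂.
Cl₂ equivalent: 4.059 mg/L × 20,600 L = 83.62 g.
Product at 90.1% available Cl: 83.62 / 0.901 = 92.81 g.

92.8 g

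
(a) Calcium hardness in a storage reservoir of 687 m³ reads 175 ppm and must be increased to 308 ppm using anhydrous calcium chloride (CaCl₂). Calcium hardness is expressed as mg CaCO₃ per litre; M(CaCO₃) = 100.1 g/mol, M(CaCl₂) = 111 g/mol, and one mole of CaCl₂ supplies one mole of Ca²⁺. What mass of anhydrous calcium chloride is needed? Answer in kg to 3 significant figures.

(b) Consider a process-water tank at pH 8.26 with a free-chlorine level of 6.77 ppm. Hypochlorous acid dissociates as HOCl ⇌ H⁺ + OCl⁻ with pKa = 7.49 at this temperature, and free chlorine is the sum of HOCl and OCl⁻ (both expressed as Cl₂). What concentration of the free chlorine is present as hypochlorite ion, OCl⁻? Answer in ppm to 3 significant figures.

(a) 101 kg; (b) 5.79 ppm

(a) Volume: 687 m³ = 687,000 L.
(a) Hardness to add: (308 − 175) = 133 mg/L as CaCO₃ × 687,000 L = 91,370 g as CaCO₃.
(a) Moles of Ca²⁺ (1 mol Ca²⁺ ≡ 1 mol CaCO₃): 91,370 / 100.1 g/mol = 912.8 mol.
(a) Mass of CaCl₂: 912.8 × 111 = 101,300 g.

(b) [OCl⁻]/[HOCl] = 10^(pH − pKa) = 10^(8.26 − 7.49) = 10^0.77 = 5.888.
(b) Fraction as HOCl = 1 / (1 + 5.888) = 0.1452.
(b) OCl⁻ = (1 − 0.1452) × 6.77 ppm = 5.787 ppm.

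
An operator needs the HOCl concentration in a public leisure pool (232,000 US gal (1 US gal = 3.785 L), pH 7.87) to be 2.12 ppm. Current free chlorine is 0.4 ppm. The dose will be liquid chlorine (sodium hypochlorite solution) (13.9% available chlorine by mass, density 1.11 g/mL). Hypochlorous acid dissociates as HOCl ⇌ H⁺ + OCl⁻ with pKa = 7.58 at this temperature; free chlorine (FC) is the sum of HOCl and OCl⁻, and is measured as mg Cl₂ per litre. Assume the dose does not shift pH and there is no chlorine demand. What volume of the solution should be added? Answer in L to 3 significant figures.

Volume: 232,000 US gal × 3.785 L/gal = 878,120 L.
[OCl⁻]/[HOCl] = 10^(pH − pKa) = 10^(7.87 − 7.58) = 1.95; fraction as HOCl = 1/(1 + 1.95) = 0.339.
Free chlorine required for 2.12 ppm HOCl: 2.12 / 0.339 = 6.254 ppm.
FC to add: 6.254 − 0.4 = 5.854 mg/L as Cl₂.
Cl₂ equivalent: 5.854 mg/L × 878,120 L = 5140 g.
Product at 13.9% available Cl: 5140 / 0.139 = 36,980 g.
Volume: 36,980 g ÷ 1.11 g/mL = 33,320 mL.

33.3 L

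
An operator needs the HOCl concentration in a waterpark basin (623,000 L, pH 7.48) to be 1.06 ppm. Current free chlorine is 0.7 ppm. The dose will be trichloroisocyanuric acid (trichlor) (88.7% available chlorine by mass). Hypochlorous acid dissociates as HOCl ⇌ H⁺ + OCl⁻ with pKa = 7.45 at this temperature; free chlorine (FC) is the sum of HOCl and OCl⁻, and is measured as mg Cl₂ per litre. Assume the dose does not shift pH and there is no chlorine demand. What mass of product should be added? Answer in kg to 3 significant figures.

[OCl⁻]/[HOCl] = 10^(pH − pKa) = 10^(7.48 − 7.45) = 1.072; fraction as HOCl = 1/(1 + 1.072) = 0.4827.
Free chlorine required for 1.06 ppm HOCl: 1.06 / 0.4827 = 2.196 ppm.
FC to add: 2.196 − 0.7 = 1.496 mg/L as Cl₂.
Cl₂ equivalent: 1.496 mg/L × 623,000 L = 931.9 g.
Product at 88.7% available Cl: 931.9 / 0.887 = 1051 g.

1.05 kg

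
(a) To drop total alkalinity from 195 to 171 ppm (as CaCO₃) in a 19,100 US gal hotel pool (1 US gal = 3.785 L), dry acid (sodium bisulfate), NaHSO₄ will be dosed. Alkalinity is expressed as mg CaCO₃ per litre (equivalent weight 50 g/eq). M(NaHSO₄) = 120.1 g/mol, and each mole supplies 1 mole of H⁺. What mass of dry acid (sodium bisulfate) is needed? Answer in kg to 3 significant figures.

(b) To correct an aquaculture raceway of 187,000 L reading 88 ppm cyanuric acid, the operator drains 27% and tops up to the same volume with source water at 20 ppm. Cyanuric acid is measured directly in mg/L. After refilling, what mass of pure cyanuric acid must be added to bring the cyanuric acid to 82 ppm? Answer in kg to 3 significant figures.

(a) 4.17 kg; (b) 2.31 kg

(a) Volume: 19,100 US gal × 3.785 L/gal = 72,294 L.
(a) Alkalinity to neutralize: (195 − 171) = 24 mg/L as CaCO₃ × 72,294 L = 1735 g as CaCO₃.
(a) Equivalents of H⁺ required: 1735 ÷ 50 g/eq = 34.7 eq = 34.7 mol NaHSO₄.
(a) Mass of NaHSO₄: 34.7 × 120.1 = 4168 g.

(b) After draining 27% and refilling: 88 × 0.73 + 20 × 0.27 = 69.64 ppm.
(b) Deficit to target: 82 − 69.64 = 12.36 mg/L.
(b) Mass: 12.36 mg/L × 187,000 L = 2311 g cyanuric acid.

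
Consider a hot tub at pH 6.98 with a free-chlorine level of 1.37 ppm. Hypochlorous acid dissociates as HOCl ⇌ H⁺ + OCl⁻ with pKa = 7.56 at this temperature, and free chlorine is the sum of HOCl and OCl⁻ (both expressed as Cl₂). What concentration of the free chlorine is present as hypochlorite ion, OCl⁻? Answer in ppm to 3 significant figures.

[OCl⁻]/[HOCl] = 10^(pH − pKa) = 10^(6.98 − 7.56) = 10^-0.58 = 0.263.
Fraction as HOCl = 1 / (1 + 0.263) = 0.7917.
OCl⁻ = (1 − 0.7917) × 1.37 ppm = 0.2853 ppm.

0.285 ppm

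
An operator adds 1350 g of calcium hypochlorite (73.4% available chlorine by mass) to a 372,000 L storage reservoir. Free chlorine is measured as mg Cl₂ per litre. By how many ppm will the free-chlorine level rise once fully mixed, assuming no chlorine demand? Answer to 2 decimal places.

Available chlorine delivered: 1350 g × 0.734 = 990.9 g as Cl₂.
Concentration rise: 990.9 g / 372,000 L = 2.664 mg/L = 2.66 ppm.

2.66 ppm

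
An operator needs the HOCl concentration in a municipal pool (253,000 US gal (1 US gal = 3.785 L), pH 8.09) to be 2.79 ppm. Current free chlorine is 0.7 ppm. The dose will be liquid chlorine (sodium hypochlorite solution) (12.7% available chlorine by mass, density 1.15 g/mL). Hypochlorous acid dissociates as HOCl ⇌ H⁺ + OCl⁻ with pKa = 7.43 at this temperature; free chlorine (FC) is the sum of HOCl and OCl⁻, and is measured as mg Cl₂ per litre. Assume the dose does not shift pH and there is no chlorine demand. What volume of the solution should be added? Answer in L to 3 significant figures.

97.3 L

Volume: 253,000 US gal × 3.785 L/gal = 957,605 L.
[OCl⁻]/[HOCl] = 10^(pH − pKa) = 10^(8.09 − 7.43) = 4.571; fraction as HOCl = 1/(1 + 4.571) = 0.1795.
Free chlorine required for 2.79 ppm HOCl: 2.79 / 0.1795 = 15.54 ppm.
FC to add: 15.54 − 0.7 = 14.84 mg/L as Cl₂.
Cl₂ equivalent: 14.84 mg/L × 957,605 L = 14,210 g.
Product at 12.7% available Cl: 14,210 / 0.127 = 111,900 g.
Volume: 111,900 g ÷ 1.15 g/mL = 97,320 mL.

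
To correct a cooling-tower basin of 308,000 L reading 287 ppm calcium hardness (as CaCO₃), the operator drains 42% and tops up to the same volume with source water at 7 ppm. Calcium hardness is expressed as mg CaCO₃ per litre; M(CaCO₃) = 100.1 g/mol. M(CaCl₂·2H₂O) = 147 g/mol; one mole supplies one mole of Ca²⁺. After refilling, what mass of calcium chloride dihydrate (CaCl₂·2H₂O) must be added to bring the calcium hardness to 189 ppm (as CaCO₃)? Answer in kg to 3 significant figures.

8.87 kg

After draining 42% and refilling: 287 × 0.58 + 7 × 0.42 = 169.4 ppm.
Deficit to target: 189 − 169.4 = 19.6 mg/L.
As CaCO₃: 19.6 mg/L × 308,000 L = 6037 g; ÷ 100.1 = 60.31 mol Ca²⁺.
Mass: 60.31 × 147 = 8865 g.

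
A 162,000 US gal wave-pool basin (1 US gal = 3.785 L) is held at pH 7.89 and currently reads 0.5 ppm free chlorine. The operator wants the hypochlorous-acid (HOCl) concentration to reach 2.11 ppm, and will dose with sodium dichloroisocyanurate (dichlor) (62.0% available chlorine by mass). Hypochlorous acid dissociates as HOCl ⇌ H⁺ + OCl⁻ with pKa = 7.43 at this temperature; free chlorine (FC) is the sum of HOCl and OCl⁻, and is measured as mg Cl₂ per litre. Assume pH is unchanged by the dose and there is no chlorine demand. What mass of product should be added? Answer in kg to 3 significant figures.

Volume: 162,000 US gal × 3.785 L/gal = 613,170 L.
[OCl⁻]/[HOCl] = 10^(pH − pKa) = 10^(7.89 − 7.43) = 2.884; fraction as HOCl = 1/(1 + 2.884) = 0.2575.
Free chlorine required for 2.11 ppm HOCl: 2.11 / 0.2575 = 8.195 ppm.
FC to add: 8.195 − 0.5 = 7.695 mg/L as Cl₂.
Cl₂ equivalent: 7.695 mg/L × 613,170 L = 4719 g.
Product at 62.0% available Cl: 4719 / 0.62 = 7611 g.

7.61 kg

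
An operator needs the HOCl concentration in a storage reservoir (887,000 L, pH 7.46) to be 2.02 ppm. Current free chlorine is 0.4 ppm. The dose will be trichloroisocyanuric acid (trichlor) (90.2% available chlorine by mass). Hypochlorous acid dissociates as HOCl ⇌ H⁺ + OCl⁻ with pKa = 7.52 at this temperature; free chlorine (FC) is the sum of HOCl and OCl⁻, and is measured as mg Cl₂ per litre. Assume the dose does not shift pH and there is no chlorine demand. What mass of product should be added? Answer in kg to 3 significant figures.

3.32 kg

[OCl⁻]/[HOCl] = 10^(pH − pKa) = 10^(7.46 − 7.52) = 0.871; fraction as HOCl = 1/(1 + 0.871) = 0.5345.
Free chlorine required for 2.02 ppm HOCl: 2.02 / 0.5345 = 3.779 ppm.
FC to add: 3.779 − 0.4 = 3.379 mg/L as Cl₂.
Cl₂ equivalent: 3.379 mg/L × 887,000 L = 2997 g.
Product at 90.2% available Cl: 2997 / 0.902 = 3323 g.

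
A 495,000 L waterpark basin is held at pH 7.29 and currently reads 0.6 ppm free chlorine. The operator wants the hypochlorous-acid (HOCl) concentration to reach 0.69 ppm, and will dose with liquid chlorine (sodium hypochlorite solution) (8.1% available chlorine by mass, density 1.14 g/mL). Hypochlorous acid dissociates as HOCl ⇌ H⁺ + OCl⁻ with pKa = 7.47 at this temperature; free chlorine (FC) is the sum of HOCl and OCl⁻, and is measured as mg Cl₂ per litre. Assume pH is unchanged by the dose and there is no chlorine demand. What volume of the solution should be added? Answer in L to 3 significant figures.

2.93 L

[OCl⁻]/[HOCl] = 10^(pH − pKa) = 10^(7.29 − 7.47) = 0.6607; fraction as HOCl = 1/(1 + 0.6607) = 0.6022.
Free chlorine required for 0.69 ppm HOCl: 0.69 / 0.6022 = 1.146 ppm.
FC to add: 1.146 − 0.6 = 0.5459 mg/L as Cl₂.
Cl₂ equivalent: 0.5459 mg/L × 495,000 L = 270.2 g.
Product at 8.1% available Cl: 270.2 / 0.081 = 3336 g.
Volume: 3336 g ÷ 1.14 g/mL = 2926 mL.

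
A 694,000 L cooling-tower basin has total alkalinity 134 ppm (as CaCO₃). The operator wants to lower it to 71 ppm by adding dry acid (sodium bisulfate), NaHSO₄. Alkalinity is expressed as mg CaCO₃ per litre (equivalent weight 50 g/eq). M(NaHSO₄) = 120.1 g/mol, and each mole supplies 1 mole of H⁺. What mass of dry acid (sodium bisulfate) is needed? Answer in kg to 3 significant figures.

105 kg

Alkalinity to neutralize: (134 − 71) = 63 mg/L as CaCO₃ × 694,000 L = 43,720 g as CaCO₃.
Equivalents of H⁺ required: 43,720 ÷ 50 g/eq = 874.4 eq = 874.4 mol NaHSO₄.
Mass of NaHSO₄: 874.4 × 120.1 = 105,000 g.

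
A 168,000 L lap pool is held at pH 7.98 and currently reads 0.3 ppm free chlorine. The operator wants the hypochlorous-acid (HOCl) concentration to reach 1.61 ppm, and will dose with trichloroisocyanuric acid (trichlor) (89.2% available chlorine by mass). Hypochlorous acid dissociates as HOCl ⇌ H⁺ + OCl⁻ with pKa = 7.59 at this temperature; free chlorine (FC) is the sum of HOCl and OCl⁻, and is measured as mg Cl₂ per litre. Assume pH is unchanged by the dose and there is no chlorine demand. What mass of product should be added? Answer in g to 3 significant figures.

991 g

[OCl⁻]/[HOCl] = 10^(pH − pKa) = 10^(7.98 − 7.59) = 2.455; fraction as HOCl = 1/(1 + 2.455) = 0.2895.
Free chlorine required for 1.61 ppm HOCl: 1.61 / 0.2895 = 5.562 ppm.
FC to add: 5.562 − 0.3 = 5.262 mg/L as Cl₂.
Cl₂ equivalent: 5.262 mg/L × 168,000 L = 884 g.
Product at 89.2% available Cl: 884 / 0.892 = 991.1 g.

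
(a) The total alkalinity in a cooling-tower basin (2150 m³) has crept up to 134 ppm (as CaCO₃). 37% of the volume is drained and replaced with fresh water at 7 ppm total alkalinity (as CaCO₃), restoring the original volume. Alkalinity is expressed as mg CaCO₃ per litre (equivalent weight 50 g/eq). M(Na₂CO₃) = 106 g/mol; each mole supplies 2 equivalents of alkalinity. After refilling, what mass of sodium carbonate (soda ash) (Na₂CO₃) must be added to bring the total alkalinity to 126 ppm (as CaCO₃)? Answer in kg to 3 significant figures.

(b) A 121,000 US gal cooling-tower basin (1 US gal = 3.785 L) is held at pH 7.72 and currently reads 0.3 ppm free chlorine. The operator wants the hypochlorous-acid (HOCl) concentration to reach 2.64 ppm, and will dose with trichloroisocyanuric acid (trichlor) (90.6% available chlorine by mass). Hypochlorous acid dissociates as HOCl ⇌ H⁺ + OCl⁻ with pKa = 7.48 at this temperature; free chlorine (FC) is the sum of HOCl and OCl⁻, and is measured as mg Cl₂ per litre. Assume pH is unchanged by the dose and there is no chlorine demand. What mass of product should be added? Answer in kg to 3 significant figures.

(a) Volume: 2150 m³ = 2,150,000 L.
(a) After draining 37% and refilling: 134 × 0.63 + 7 × 0.37 = 87.01 ppm.
(a) Deficit to target: 126 − 87.01 = 38.99 mg/L.
(a) As CaCO₃: 38.99 mg/L × 2,150,000 L = 83,830 g; ÷ 50 g/eq ÷ 2 = 838.3 mol Na₂CO₃.
(a) Mass: 838.3 × 106 = 88,860 g.

(b) Volume: 121,000 US gal × 3.785 L/gal = 457,985 L.
(b) [OCl⁻]/[HOCl] = 10^(pH − pKa) = 10^(7.72 − 7.48) = 1.738; fraction as HOCl = 1/(1 + 1.738) = 0.3653.
(b) Free chlorine required for 2.64 ppm HOCl: 2.64 / 0.3653 = 7.228 ppm.
(b) FC to add: 7.228 − 0.3 = 6.928 mg/L as Cl₂.
(b) Cl₂ equivalent: 6.928 mg/L × 457,985 L = 3173 g.
(b) Product at 90.6% available Cl: 3173 / 0.906 = 3502 g.

(a) 88.9 kg; (b) 3.50 kg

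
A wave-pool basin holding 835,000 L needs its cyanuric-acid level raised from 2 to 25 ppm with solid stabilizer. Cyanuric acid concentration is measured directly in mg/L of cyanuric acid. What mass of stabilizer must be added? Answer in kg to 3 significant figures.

CYA to add: (25 − 2) = 23 mg/L × 835,000 L = 19,200 g cyanuric acid.

19.2 kg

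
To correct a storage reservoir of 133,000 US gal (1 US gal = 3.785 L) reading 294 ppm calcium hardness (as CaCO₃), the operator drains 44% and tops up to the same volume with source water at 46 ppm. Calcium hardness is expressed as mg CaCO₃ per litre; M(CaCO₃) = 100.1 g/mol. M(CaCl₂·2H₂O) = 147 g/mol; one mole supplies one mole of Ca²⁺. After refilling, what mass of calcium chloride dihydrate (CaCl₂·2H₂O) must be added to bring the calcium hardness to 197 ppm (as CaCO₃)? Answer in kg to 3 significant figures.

8.96 kg

Volume: 133,000 US gal × 3.785 L/gal = 503,405 L.
After draining 44% and refilling: 294 × 0.56 + 46 × 0.44 = 184.88 ppm.
Deficit to target: 197 − 184.88 = 12.12 mg/L.
As CaCO₃: 12.12 mg/L × 503,405 L = 6101 g; ÷ 100.1 = 60.95 mol Ca²⁺.
Mass: 60.95 × 147 = 8960 g.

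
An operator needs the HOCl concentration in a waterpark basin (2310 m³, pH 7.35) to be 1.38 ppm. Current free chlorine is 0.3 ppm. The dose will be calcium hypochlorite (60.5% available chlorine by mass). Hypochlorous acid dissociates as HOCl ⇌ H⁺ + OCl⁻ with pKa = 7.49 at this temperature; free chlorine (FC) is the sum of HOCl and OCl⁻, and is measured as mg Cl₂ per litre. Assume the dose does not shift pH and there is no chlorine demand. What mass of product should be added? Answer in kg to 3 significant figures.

7.94 kg

Volume: 2310 m³ = 2,310,000 L.
[OCl⁻]/[HOCl] = 10^(pH − pKa) = 10^(7.35 − 7.49) = 0.7244; fraction as HOCl = 1/(1 + 0.7244) = 0.5799.
Free chlorine required for 1.38 ppm HOCl: 1.38 / 0.5799 = 2.38 ppm.
FC to add: 2.38 − 0.3 = 2.08 mg/L as Cl₂.
Cl₂ equivalent: 2.08 mg/L × 2,310,000 L = 4804 g.
Product at 60.5% available Cl: 4804 / 0.605 = 7941 g.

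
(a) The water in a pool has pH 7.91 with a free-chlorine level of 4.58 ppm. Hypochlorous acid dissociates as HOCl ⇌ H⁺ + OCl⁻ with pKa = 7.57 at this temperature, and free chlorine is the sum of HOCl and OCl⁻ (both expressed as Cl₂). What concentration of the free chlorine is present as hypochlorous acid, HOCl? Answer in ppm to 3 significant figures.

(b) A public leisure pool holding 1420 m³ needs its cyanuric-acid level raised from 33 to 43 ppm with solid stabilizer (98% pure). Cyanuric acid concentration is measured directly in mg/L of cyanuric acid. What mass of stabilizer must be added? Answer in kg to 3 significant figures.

(a) [OCl⁻]/[HOCl] = 10^(pH − pKa) = 10^(7.91 − 7.57) = 10^0.34 = 2.188.
(a) Fraction as HOCl = 1 / (1 + 2.188) = 0.3137.
(a) HOCl = 0.3137 × 4.58 ppm = 1.437 ppm.

(b) Volume: 1420 m³ = 1,420,000 L.
(b) CYA to add: (43 − 33) = 10 mg/L × 1,420,000 L = 14,200 g cyanuric acid.
(b) At 98% purity: 14,200 / 0.98 = 14,490 g product.

(a) 1.44 ppm; (b) 14.5 kg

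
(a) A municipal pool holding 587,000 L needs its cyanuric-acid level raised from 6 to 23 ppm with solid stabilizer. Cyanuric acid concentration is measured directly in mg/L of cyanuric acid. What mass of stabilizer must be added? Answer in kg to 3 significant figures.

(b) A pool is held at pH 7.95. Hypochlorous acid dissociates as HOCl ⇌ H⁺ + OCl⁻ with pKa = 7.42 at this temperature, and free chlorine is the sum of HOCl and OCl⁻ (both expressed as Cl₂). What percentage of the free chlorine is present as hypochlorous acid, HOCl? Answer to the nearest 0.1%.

(a) CYA to add: (23 − 6) = 17 mg/L × 587,000 L = 9979 g cyanuric acid.

(b) [OCl⁻]/[HOCl] = 10^(pH − pKa) = 10^(7.95 − 7.42) = 10^0.53 = 3.388.
(b) Fraction as HOCl = 1 / (1 + 3.388) = 0.2279.

(a) 9.98 kg; (b) 22.8%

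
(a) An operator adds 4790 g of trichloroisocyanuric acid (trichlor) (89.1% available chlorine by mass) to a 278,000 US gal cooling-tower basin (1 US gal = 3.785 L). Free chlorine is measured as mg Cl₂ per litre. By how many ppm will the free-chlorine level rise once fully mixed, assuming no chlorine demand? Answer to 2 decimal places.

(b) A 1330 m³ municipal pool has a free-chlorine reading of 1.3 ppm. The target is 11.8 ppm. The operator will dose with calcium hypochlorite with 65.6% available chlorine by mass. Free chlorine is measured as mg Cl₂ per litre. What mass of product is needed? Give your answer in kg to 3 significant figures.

(a) 4.06 ppm; (b) 21.3 kg

(a) Volume: 278,000 US gal × 3.785 L/gal = 1,052,230 L.
(a) Available chlorine delivered: 4790 g × 0.891 = 4268 g as Cl₂.
(a) Concentration rise: 4268 g / 1,052,230 L = 4.056 mg/L = 4.06 ppm.

(b) Volume: 1330 m³ = 1,330,000 L.
(b) Chlorine deficit: 11.8 − 1.3 = 10.5 ppm = 10.5 mg/L as Cl₂.
(b) Cl₂ equivalent needed: 10.5 mg/L × 1,330,000 L = 13,960,000 mg = 13,960 g.
(b) Product at 65.6% available chlorine: 13,960 / 0.656 = 21,290 g.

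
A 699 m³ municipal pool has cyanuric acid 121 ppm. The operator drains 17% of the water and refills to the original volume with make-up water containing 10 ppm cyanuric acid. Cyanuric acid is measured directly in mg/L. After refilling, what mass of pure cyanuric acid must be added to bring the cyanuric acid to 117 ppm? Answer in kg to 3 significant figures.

Volume: 699 m³ = 699,000 L.
After draining 17% and refilling: 121 × 0.83 + 10 × 0.17 = 102.13 ppm.
Deficit to target: 117 − 102.13 = 14.87 mg/L.
Mass: 14.87 mg/L × 699,000 L = 10,390 g cyanuric acid.

10.4 kg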